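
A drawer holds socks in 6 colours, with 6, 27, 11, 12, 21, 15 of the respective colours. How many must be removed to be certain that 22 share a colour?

87

In the worst case you take as many as possible of each colour without reaching 22: 6 + 21 + 11 + 12 + 21 + 15 = 86.
The next one must give 22 of some colour, so 86 + 1 = 87.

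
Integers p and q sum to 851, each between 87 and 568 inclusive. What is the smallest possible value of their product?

160744

Since p + q is fixed, pushing one of them to its bound minimizes the product.
At the endpoint p = 283, q = 851 − 283 = 568, so pq = 283 × 568 = 160744.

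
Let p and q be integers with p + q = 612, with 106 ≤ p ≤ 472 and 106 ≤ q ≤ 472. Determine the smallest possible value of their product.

66080

Since p + q is fixed, pushing one of them to its bound minimizes the product.
At the endpoint p = 140, q = 612 − 140 = 472, so pq = 140 × 472 = 66080.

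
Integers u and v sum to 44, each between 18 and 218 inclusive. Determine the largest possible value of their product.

484

With u + v fixed, uv peaks when the two are closest together.
Taking u = 22 and v = 22 (both in [18, 218]) gives uv = 484.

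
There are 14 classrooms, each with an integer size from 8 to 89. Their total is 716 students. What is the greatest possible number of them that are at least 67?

10

Suppose k of them are at least 67. Those contribute at least 67 each and the other 14 − k at least 8 each.
So the total is at least 67k + 8(14 − k) = 112 + 59k. This must be ≤ 716, giving k ≤ 10.
k = 10 is achieved by 10 values at 67 and 4 at 8, total 702; add 14 to one value (staying below 67) to reach 716.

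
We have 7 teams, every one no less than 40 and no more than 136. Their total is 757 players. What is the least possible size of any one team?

40

Minimizing one value means maximizing the remaining 6.
The other 6 can take up 6 × 136 = 816 ≥ 757 − 40, so one team can sit at its floor of 40.
Achievable: one at 40 and the other 6 totalling 717, which fits since 6 × 40 ≤ 717 ≤ 6 × 136.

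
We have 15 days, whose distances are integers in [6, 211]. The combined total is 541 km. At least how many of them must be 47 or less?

5

Let j be the number exceeding 47. Then the total is ≥ 48·j + 6·(15 − j) = 90 + 42j.
So 42j ≤ 451 and j ≤ 10; hence at least 15 − 10 = 5 are ≤ 47.
Exactly 5 works: 5 values at 6 and 10 at 48 total 510; raise one of the low values by 31 (still ≤ 47) to hit 541.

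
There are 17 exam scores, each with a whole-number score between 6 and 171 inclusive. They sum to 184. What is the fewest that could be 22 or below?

13

Each value above 22 is at least 23, contributing at least 23 − 6 = 17 above the floor 6.
The sum exceeds the floor total 102 by 82, so at most ⌊82/17⌋ = 4 exceed 22, and at least 13 are ≤ 22.
Exactly 13 works: 13 values at 6 and 4 at 23 total 170; raise one of the low values by 14 (still ≤ 22) to hit 184.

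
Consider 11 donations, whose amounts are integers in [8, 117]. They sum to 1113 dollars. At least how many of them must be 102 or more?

1

Each value short of 102 is at most 101, costing at least 117 − 101 = 16 against the maximum total of 1287.
We can afford to lose at most 1287 − 1113 = 174, so at most ⌊174/16⌋ = 10 fall short, and at least 1 are ≥ 102.
Exactly 1 works: 1 value at 117 and 10 at 101 total 1127; lower one of the high values by 14 (still ≥ 102) to hit 1113.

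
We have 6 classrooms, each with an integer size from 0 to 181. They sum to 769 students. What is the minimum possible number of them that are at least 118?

2

Each value short of 118 is at most 117, costing at least 181 − 117 = 64 against the maximum total of 1086.
We can afford to lose at most 1086 − 769 = 317, so at most ⌊317/64⌋ = 4 fall short, and at least 2 are ≥ 118.
Exactly 2 works: 2 values at 181 and 4 at 117 total 830; lower one of the high values by 61 (still ≥ 118) to hit 769.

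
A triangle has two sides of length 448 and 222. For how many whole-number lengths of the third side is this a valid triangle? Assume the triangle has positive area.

443

The triangle inequality gives |448 − 222| < c < 448 + 222, i.e. 226 < c < 670.
So c can be any integer from 227 to 669: 443 values.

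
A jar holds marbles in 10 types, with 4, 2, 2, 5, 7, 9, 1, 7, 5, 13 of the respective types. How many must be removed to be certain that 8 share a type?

48

In the worst case you take as many as possible of each type without reaching 8: 4 + 2 + 2 + 5 + 7 + 7 + 1 + 7 + 5 + 7 = 47.
The next one must give 8 of some type, so 47 + 1 = 48.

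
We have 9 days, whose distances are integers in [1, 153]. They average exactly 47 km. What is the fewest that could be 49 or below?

The total is 9 × 47 = 423.
Each value above 49 is at least 50, contributing at least 50 − 1 = 49 above the floor 1.
The sum exceeds the floor total 9 by 414, so at most ⌊414/49⌋ = 8 exceed 49, and at least 1 are ≤ 49.
Exactly 1 works: 1 value at 1 and 8 at 50 total 401; raise one of the low values by 22 (still ≤ 49) to hit 423.

1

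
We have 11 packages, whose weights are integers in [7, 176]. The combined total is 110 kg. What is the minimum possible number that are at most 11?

5

Let j be the number exceeding 11. Then the total is ≥ 12·j + 7·(11 − j) = 77 + 5j.
So 5j ≤ 33 and j ≤ 6; hence at least 11 − 6 = 5 are ≤ 11.
Exactly 5 works: 5 values at 7 and 6 at 12 total 107; raise one of the low values by 3 (still ≤ 11) to hit 110.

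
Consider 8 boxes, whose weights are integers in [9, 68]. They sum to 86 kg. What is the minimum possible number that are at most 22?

If only k of them are at most 22, the other 8 − k are at least 23, so the total is at least (8 − k)·23 + k·9.
This is ≤ 86, so (8 − k)·23 + 9k ≤ 86, which gives k ≥ 7.
Exactly 7 works: 7 values at 9 and 1 at 23 total 86.

7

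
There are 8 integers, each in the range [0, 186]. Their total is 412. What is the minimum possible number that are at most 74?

Let j be the number exceeding 74. Then the total is ≥ 75·j + 0·(8 − j) = 0 + 75j.
So 75j ≤ 412 and j ≤ 5; hence at least 8 − 5 = 3 are ≤ 74.
Exactly 3 works: 3 values at 0 and 5 at 75 total 375; raise one of the low values by 37 (still ≤ 74) to hit 412.

3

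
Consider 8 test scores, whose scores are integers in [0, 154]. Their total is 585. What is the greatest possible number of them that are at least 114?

If k of the values are ≥ 114, the total is ≥ 114k + 0(8 − k).
Setting 114k + 0(8 − k) ≤ 585 gives 114k ≤ 585, so k ≤ 5.
k = 5 is achieved by 5 values at 114 and 3 at 0, total 570; add 15 to one value (staying below 114) to reach 585.

5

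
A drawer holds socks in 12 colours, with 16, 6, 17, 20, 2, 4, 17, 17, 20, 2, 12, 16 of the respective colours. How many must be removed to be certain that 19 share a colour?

In the worst case you take as many as possible of each colour without reaching 19: 16 + 6 + 17 + 18 + 2 + 4 + 17 + 17 + 18 + 2 + 12 + 16 = 145.
The next one must give 19 of some colour, so 145 + 1 = 146.

146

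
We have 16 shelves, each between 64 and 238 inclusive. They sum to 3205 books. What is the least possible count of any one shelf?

64

To make one shelf as small as possible, make the other 15 as large as possible.
The other 15 can take up 15 × 238 = 3570 ≥ 3205 − 64, so one shelf can sit at its floor of 64.
Achievable: one at 64 and the other 15 totalling 3141, which fits since 15 × 64 ≤ 3141 ≤ 15 × 238.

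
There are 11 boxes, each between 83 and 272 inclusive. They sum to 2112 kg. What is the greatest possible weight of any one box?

Maximizing one value means minimizing the remaining 10.
The other 10 contribute at least 10 × 83 = 830, leaving at most 2112 − 830 = 1282.
But each box is capped at 272, so the maximum is 272.
Achievable: one at 272 and the other 10 totalling 1840, which fits since 10 × 83 ≤ 1840 ≤ 10 × 272.

272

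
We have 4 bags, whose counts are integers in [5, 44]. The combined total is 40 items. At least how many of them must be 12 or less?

2

Let j be the number exceeding 12. Then the total is ≥ 13·j + 5·(4 − j) = 20 + 8j.
So 8j ≤ 20 and j ≤ 2; hence at least 4 − 2 = 2 are ≤ 12.
Exactly 2 works: 2 values at 5 and 2 at 13 total 36; raise one of the low values by 4 (still ≤ 12) to hit 40.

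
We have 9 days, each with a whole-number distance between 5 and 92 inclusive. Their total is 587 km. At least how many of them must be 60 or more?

2

Each value short of 60 is at most 59, costing at least 92 − 59 = 33 against the maximum total of 828.
We can afford to lose at most 828 − 587 = 241, so at most ⌊241/33⌋ = 7 fall short, and at least 2 are ≥ 60.
Exactly 2 works: 2 values at 92 and 7 at 59 total 597; lower one of the high values by 10 (still ≥ 60) to hit 587.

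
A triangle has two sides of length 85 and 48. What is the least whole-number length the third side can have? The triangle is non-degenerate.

38

The third side must exceed |85 − 48| = 37.
The smallest integer above 37 is 38.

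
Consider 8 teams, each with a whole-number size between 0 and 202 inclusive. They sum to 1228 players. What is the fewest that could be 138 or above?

3

If only k of them are at least 138, the other 8 − k are at most 137, so the total is at most k·202 + (8 − k)·137.
This must reach 1228, so k·202 + (8 − k)·137 ≥ 1228, giving k ≥ 3.
Exactly 3 works: 3 values at 202 and 5 at 137 total 1291; lower one of the high values by 63 (still ≥ 138) to hit 1228.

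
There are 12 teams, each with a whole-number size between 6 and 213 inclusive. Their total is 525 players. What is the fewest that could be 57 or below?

4

Each value above 57 is at least 58, contributing at least 58 − 6 = 52 above the floor 6.
The sum exceeds the floor total 72 by 453, so at most ⌊453/52⌋ = 8 exceed 57, and at least 4 are ≤ 57.
Exactly 4 works: 4 values at 6 and 8 at 58 total 488; raise one of the low values by 37 (still ≤ 57) to hit 525.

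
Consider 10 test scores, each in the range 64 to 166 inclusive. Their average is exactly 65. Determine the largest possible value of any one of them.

To make one score as large as possible, make the other 9 as small as possible.
The total is 10 × 65 = 650.
The other 9 contribute at least 9 × 64 = 576, leaving at most 650 − 576 = 74.
Since 74 ≤ 166, this is achievable: one at 74 and 9 at 64.

74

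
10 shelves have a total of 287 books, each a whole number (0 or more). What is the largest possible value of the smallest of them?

If every one of the 10 were at least 29, the total would be at least 10 × 29 = 290 > 287.
Equality holds with 3 values of 28 and 7 values of 29.

28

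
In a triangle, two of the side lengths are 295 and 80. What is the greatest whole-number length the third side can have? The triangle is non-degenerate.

The third side must be less than 295 + 80 = 375.
The largest integer below 375 is 374.

374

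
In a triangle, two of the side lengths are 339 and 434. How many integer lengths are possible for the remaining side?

The triangle inequality gives |339 − 434| < c < 339 + 434, i.e. 95 < c < 773.
So c can be any integer from 96 to 772: 677 values.

677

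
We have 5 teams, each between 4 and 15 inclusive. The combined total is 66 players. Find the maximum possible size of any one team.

15

Maximizing one value means minimizing the remaining 4.
The other 4 contribute at least 4 × 4 = 16, leaving at most 66 − 16 = 50.
But each team is capped at 15, so the maximum is 15.
Achievable: one at 15 and the other 4 totalling 51, which fits since 4 × 4 ≤ 51 ≤ 4 × 15.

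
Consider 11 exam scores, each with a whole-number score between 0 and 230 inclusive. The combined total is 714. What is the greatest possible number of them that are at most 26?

Each value at 26 or below falls at least 230 − 26 = 204 short of the ceiling 230.
The ceiling total is 11 × 230 = 2530, and we need 714, so at most ⌊(2530 − 714)/204⌋ = 8 can be that low.
k = 8 is achieved by 8 values at 26 and 3 at 230, total 898; lower one of the 230's by 184 (still > 26) to reach 714.

8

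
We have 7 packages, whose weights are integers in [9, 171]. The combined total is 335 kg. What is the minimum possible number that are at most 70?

If only k of them are at most 70, the other 7 − k are at least 71, so the total is at least (7 − k)·71 + k·9.
This is ≤ 335, so (7 − k)·71 + 9k ≤ 335, which gives k ≥ 3.
Exactly 3 works: 3 values at 9 and 4 at 71 total 311; raise one of the low values by 24 (still ≤ 70) to hit 335.

3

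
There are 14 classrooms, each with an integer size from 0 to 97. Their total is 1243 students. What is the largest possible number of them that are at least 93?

Suppose k of them are at least 93. Those contribute at least 93 each and the other 14 − k at least 0 each.
So the total is at least 93k + 0(14 − k) = 0 + 93k. This must be ≤ 1243, giving k ≤ 13.
k = 13 is achieved by 13 values at 93 and 1 at 0, total 1209; add 34 to one value (staying below 93) to reach 1243.

13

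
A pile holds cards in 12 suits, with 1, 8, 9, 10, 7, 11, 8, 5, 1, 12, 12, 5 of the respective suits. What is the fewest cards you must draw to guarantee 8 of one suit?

69

In the worst case you take as many as possible of each suit without reaching 8: 1 + 7 + 7 + 7 + 7 + 7 + 7 + 5 + 1 + 7 + 7 + 5 = 68.
The next one must give 8 of some suit, so 68 + 1 = 69.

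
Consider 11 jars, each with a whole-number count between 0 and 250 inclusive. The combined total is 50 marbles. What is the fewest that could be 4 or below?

Let j be the number exceeding 4. Then the total is ≥ 5·j + 0·(11 − j) = 0 + 5j.
So 5j ≤ 50 and j ≤ 10; hence at least 11 − 10 = 1 are ≤ 4.
Exactly 1 works: 1 value at 0 and 10 at 5 total 50.

1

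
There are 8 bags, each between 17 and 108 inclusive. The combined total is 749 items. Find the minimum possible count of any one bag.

17

Minimizing one value means maximizing the remaining 7.
The other 7 can take up 7 × 108 = 756 ≥ 749 − 17, so one bag can sit at its floor of 17.
Achievable: one at 17 and the other 7 totalling 732, which fits since 7 × 17 ≤ 732 ≤ 7 × 108.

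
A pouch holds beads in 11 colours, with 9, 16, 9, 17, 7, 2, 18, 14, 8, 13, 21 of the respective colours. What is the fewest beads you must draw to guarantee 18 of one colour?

In the worst case you take as many as possible of each colour without reaching 18: 9 + 16 + 9 + 17 + 7 + 2 + 17 + 14 + 8 + 13 + 17 = 129.
The next one must give 18 of some colour, so 129 + 1 = 130.

130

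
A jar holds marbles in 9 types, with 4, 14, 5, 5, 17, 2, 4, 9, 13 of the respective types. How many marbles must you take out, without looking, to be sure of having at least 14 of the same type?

69

In the worst case you take as many as possible of each type without reaching 14: 4 + 13 + 5 + 5 + 13 + 2 + 4 + 9 + 13 = 68.
The next one must give 14 of some type, so 68 + 1 = 69.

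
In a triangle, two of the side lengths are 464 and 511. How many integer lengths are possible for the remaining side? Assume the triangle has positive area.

The triangle inequality gives |464 − 511| < c < 464 + 511, i.e. 47 < c < 975.
So c can be any integer from 48 to 974: 927 values.

927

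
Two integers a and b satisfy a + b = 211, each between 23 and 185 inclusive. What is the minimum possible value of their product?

4810

ab = a(211 − a) is concave in a, so over [26, 185] it is minimized at an endpoint.
The extreme feasible split is a = 26, b = 185, giving ab = 4810.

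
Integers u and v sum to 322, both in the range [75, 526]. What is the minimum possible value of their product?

18525

uv = u(322 − u) is concave in u, so over [75, 247] it is minimized at an endpoint.
The extreme feasible split is u = 75, v = 247, giving uv = 18525.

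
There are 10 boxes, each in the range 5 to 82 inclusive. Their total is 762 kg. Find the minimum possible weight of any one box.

24

Minimizing one value means maximizing the remaining 9.
The other 9 contribute at most 9 × 82 = 738, leaving at least 762 − 738 = 24.
Since 24 ≥ 5, this is achievable: one at 24 and 9 at 82.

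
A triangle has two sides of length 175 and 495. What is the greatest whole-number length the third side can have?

The third side must be less than 175 + 495 = 670.
The largest integer below 670 is 669.

669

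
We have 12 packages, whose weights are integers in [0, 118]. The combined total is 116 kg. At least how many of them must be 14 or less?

5

Each value above 14 is at least 15, contributing at least 15 − 0 = 15 above the floor 0.
The sum exceeds the floor total 0 by 116, so at most ⌊116/15⌋ = 7 exceed 14, and at least 5 are ≤ 14.
Exactly 5 works: 5 values at 0 and 7 at 15 total 105; raise one of the low values by 11 (still ≤ 14) to hit 116.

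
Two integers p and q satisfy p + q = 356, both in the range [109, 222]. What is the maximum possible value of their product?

pq = p(356 − p) is maximized when p is as near 356/2 as the bounds allow.
Taking p = 178 and q = 178 (both in [109, 222]) gives pq = 31684.

31684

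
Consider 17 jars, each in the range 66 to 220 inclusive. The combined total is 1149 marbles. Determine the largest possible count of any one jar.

Maximizing one value means minimizing the remaining 16.
The other 16 contribute at least 16 × 66 = 1056, leaving at most 1149 − 1056 = 93.
Since 93 ≤ 220, this is achievable: one at 93 and 16 at 66.

93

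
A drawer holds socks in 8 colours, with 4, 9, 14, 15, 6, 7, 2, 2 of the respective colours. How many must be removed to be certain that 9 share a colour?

46

In the worst case you take as many as possible of each colour without reaching 9: 4 + 8 + 8 + 8 + 6 + 7 + 2 + 2 = 45.
The next one must give 9 of some colour, so 45 + 1 = 46.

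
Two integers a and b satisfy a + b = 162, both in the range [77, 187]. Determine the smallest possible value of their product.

For a fixed sum, ab is smallest when a and b are as far apart as possible.
The extreme feasible split is a = 77, b = 85, giving ab = 6545.

6545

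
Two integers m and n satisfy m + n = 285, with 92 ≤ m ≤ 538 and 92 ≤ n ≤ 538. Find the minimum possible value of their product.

17756

mn = m(285 − m) is concave in m, so over [92, 193] it is minimized at an endpoint.
The extreme feasible split is m = 92, n = 193, giving mn = 17756.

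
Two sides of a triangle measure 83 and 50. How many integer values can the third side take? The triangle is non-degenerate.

The triangle inequality gives |83 − 50| < c < 83 + 50, i.e. 33 < c < 133.
So c can be any integer from 34 to 132: 99 values.

99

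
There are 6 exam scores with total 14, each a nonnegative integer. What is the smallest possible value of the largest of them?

3

Some value must be at least ⌈14/6⌉ = 3, since 6 × 2 = 12 < 14.
Achievable: 2 of them at 3 and 4 at 2 total 14.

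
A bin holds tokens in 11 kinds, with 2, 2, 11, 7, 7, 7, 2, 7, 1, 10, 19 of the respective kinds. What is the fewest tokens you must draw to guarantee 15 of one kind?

71

In the worst case you take as many as possible of each kind without reaching 15: 2 + 2 + 11 + 7 + 7 + 7 + 2 + 7 + 1 + 10 + 14 = 70.
The next one must give 15 of some kind, so 70 + 1 = 71.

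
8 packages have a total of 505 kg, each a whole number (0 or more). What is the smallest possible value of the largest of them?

64

The 8 values sum to 505, so their maximum is at least ⌈505/8⌉ = 64.
Taking 7 copies of 63 and 1 copy of 64 gives exactly 505, so 64 is attained.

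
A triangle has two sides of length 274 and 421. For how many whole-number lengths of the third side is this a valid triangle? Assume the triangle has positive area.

547

The triangle inequality gives |274 − 421| < c < 274 + 421, i.e. 147 < c < 695.
So c can be any integer from 148 to 694: 547 values.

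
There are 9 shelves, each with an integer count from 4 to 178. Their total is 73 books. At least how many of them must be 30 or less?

8

Let j be the number exceeding 30. Then the total is ≥ 31·j + 4·(9 − j) = 36 + 27j.
So 27j ≤ 37 and j ≤ 1; hence at least 9 − 1 = 8 are ≤ 30.
Exactly 8 works: 8 values at 4 and 1 at 31 total 63; raise one of the low values by 10 (still ≤ 30) to hit 73.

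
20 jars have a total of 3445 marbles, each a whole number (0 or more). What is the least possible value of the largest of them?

The 20 values sum to 3445, so their maximum is at least ⌈3445/20⌉ = 173.
Equality holds with 5 values of 173 and 15 values of 172.

173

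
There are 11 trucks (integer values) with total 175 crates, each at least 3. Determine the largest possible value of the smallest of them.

15

The average is 175/11 < 16, so some value is ≤ 15.
Achievable: 1 of them at 15 and 10 at 16 total 175.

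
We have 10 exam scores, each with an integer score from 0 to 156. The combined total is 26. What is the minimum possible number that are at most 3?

If only k of them are at most 3, the other 10 − k are at least 4, so the total is at least (10 − k)·4 + k·0.
This is ≤ 26, so (10 − k)·4 + 0k ≤ 26, which gives k ≥ 4.
Exactly 4 works: 4 values at 0 and 6 at 4 total 24; raise one of the low values by 2 (still ≤ 3) to hit 26.

4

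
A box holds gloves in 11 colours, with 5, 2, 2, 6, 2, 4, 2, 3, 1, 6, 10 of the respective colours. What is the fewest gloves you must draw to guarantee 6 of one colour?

In the worst case you take as many as possible of each colour without reaching 6: 5 + 2 + 2 + 5 + 2 + 4 + 2 + 3 + 1 + 5 + 5 = 36.
The next one must give 6 of some colour, so 36 + 1 = 37.

37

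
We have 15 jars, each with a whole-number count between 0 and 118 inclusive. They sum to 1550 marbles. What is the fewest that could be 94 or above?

Each value short of 94 is at most 93, costing at least 118 − 93 = 25 against the maximum total of 1770.
We can afford to lose at most 1770 − 1550 = 220, so at most ⌊220/25⌋ = 8 fall short, and at least 7 are ≥ 94.
Exactly 7 works: 7 values at 118 and 8 at 93 total 1570; lower one of the high values by 20 (still ≥ 94) to hit 1550.

7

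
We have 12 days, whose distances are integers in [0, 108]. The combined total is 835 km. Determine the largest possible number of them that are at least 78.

With k values at 78 or above and the rest at least 0, the sum is at least 0 + 78k.
Since the sum is 835, we need 78k ≤ 835, i.e. k ≤ 10.
k = 10 is achieved by 10 values at 78 and 2 at 0, total 780; add 55 to one value (staying below 78) to reach 835.

10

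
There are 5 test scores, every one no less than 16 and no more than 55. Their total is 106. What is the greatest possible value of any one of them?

42

To make one score as large as possible, make the other 4 as small as possible.
The other 4 contribute at least 4 × 16 = 64, leaving at most 106 − 64 = 42.
Since 42 ≤ 55, this is achievable: one at 42 and 4 at 16.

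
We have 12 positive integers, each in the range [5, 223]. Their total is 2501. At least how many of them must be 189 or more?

If only k of them are at least 189, the other 12 − k are at most 188, so the total is at most k·223 + (12 − k)·188.
This must reach 2501, so k·223 + (12 − k)·188 ≥ 2501, giving k ≥ 7.
Exactly 7 works: 7 values at 223 and 5 at 188 total 2501.

7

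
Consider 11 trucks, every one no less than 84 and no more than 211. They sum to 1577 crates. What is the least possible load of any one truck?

To make one truck as small as possible, make the other 10 as large as possible.
The other 10 can take up 10 × 211 = 2110 ≥ 1577 − 84, so one truck can sit at its floor of 84.
Achievable: one at 84 and the other 10 totalling 1493, which fits since 10 × 84 ≤ 1493 ≤ 10 × 211.

84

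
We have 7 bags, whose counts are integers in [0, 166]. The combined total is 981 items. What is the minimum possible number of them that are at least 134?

2

If only k of them are at least 134, the other 7 − k are at most 133, so the total is at most k·166 + (7 − k)·133.
This must reach 981, so k·166 + (7 − k)·133 ≥ 981, giving k ≥ 2.
Exactly 2 works: 2 values at 166 and 5 at 133 total 997; lower one of the high values by 16 (still ≥ 134) to hit 981.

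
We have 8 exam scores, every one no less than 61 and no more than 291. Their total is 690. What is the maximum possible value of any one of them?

Maximizing one value means minimizing the remaining 7.
The other 7 contribute at least 7 × 61 = 427, leaving at most 690 − 427 = 263.
Since 263 ≤ 291, this is achievable: one at 263 and 7 at 61.

263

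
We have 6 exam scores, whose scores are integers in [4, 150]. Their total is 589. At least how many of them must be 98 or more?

Suppose at most 6 − j of them reach 98; then j values are ≤ 97 and the rest ≤ 150.
The total is then ≤ 97·j + 150·(6 − j) = 900 − 53j. For this to be ≥ 589 we need j ≤ 5, so at least 6 − 5 = 1 must reach 98.
Exactly 1 works: 1 value at 150 and 5 at 97 total 635; lower one of the high values by 46 (still ≥ 98) to hit 589.

1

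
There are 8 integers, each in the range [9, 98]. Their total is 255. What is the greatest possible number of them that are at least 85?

2

If k of the values are ≥ 85, the total is ≥ 85k + 9(8 − k).
Setting 85k + 9(8 − k) ≤ 255 gives 76k ≤ 183, so k ≤ 2.
k = 2 is achieved by 2 values at 85 and 6 at 9, total 224; add 31 to one value (staying below 85) to reach 255.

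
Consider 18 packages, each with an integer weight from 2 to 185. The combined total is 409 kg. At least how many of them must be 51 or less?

Let j be the number exceeding 51. Then the total is ≥ 52·j + 2·(18 − j) = 36 + 50j.
So 50j ≤ 373 and j ≤ 7; hence at least 18 − 7 = 11 are ≤ 51.
Exactly 11 works: 11 values at 2 and 7 at 52 total 386; raise one of the low values by 23 (still ≤ 51) to hit 409.

11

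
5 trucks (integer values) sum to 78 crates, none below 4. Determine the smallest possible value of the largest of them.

16

If every one of the 5 were at most 15, the total would be at most 5 × 15 = 75 < 78.
Equality holds with 3 values of 16 and 2 values of 15.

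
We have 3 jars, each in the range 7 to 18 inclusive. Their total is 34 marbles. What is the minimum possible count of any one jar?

Minimizing one value means maximizing the remaining 2.
The other 2 can take up 2 × 18 = 36 ≥ 34 − 7, so one jar can sit at its floor of 7.
Achievable: one at 7 and the other 2 totalling 27, which fits since 2 × 7 ≤ 27 ≤ 2 × 18.

7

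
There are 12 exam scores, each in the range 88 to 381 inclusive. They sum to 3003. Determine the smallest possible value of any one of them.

88

Minimizing one value means maximizing the remaining 11.
The other 11 can take up 11 × 381 = 4191 ≥ 3003 − 88, so one score can sit at its floor of 88.
Achievable: one at 88 and the other 11 totalling 2915, which fits since 11 × 88 ≤ 2915 ≤ 11 × 381.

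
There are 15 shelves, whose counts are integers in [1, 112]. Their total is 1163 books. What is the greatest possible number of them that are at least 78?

14

Suppose k of them are at least 78. Those contribute at least 78 each and the other 15 − k at least 1 each.
So the total is at least 78k + 1(15 − k) = 15 + 77k. This must be ≤ 1163, giving k ≤ 14.
k = 14 is achieved by 14 values at 78 and 1 at 1, total 1093; add 70 to one value (staying below 78) to reach 1163.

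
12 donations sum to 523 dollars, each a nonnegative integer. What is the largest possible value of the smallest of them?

43

If every one of the 12 were at least 44, the total would be at least 12 × 44 = 528 > 523.
Achievable: 5 of them at 43 and 7 at 44 total 523.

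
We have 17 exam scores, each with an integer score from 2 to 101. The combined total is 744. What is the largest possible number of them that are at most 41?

Suppose k of them are at most 41. Those contribute at most 41 each and the rest at most 101 each.
So the total is at most 41k + 101(17 − k) = 1717 − 60k. This must still be ≥ 744, so k ≤ 16.
k = 16 is achieved by 16 values at 41 and 1 at 101, total 757; lower one of the 101's by 13 (still > 41) to reach 744.

16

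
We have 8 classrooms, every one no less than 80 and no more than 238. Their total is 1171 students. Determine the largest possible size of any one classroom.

238

Maximizing one value means minimizing the remaining 7.
The other 7 contribute at least 7 × 80 = 560, leaving at most 1171 − 560 = 611.
But each classroom is capped at 238, so the maximum is 238.
Achievable: one at 238 and the other 7 totalling 933, which fits since 7 × 80 ≤ 933 ≤ 7 × 238.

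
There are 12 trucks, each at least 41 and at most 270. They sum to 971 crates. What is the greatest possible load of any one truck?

270

Maximizing one value means minimizing the remaining 11.
The other 11 contribute at least 11 × 41 = 451, leaving at most 971 − 451 = 520.
But each truck is capped at 270, so the maximum is 270.
Achievable: one at 270 and the other 11 totalling 701, which fits since 11 × 41 ≤ 701 ≤ 11 × 270.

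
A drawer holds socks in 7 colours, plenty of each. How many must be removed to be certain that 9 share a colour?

57

You could draw 8 of every colour without reaching 9 of any — 56 in all.
One more forces 9 of some colour, so 56 + 1 = 57.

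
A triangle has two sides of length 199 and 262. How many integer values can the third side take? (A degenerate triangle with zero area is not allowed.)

397

The triangle inequality gives |199 − 262| < c < 199 + 262, i.e. 63 < c < 461.
So c can be any integer from 64 to 460: 397 values.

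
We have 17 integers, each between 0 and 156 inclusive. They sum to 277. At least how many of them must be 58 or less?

13

Let j be the number exceeding 58. Then the total is ≥ 59·j + 0·(17 − j) = 0 + 59j.
So 59j ≤ 277 and j ≤ 4; hence at least 17 − 4 = 13 are ≤ 58.
Exactly 13 works: 13 values at 0 and 4 at 59 total 236; raise one of the low values by 41 (still ≤ 58) to hit 277.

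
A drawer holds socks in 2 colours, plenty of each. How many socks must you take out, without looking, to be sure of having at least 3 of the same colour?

In the worst case you draw 2 of each of the 2 colours: 2 × 2 = 4.
One more forces 3 of some colour, so 4 + 1 = 5.

5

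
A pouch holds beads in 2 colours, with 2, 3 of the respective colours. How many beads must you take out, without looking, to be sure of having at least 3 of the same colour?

In the worst case you take as many as possible of each colour without reaching 3: 2 + 2 = 4.
The next one must give 3 of some colour, so 4 + 1 = 5.

5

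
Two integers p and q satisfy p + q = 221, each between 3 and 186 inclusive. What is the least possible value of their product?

For a fixed sum, pq is smallest when p and q are as far apart as possible.
At the endpoint p = 35, q = 221 − 35 = 186, so pq = 35 × 186 = 6510.

6510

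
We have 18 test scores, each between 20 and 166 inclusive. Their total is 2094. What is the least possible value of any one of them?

To make one score as small as possible, make the other 17 as large as possible.
The other 17 can take up 17 × 166 = 2822 ≥ 2094 − 20, so one score can sit at its floor of 20.
Achievable: one at 20 and the other 17 totalling 2074, which fits since 17 × 20 ≤ 2074 ≤ 17 × 166.

20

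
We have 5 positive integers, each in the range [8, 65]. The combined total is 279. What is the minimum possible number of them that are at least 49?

3

If only k of them are at least 49, the other 5 − k are at most 48, so the total is at most k·65 + (5 − k)·48.
This must reach 279, so k·65 + (5 − k)·48 ≥ 279, giving k ≥ 3.
Exactly 3 works: 3 values at 65 and 2 at 48 total 291; lower one of the high values by 12 (still ≥ 49) to hit 279.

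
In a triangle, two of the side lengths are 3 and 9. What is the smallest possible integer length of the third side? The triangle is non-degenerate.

7

The third side must exceed |3 − 9| = 6.
The smallest integer above 6 is 7.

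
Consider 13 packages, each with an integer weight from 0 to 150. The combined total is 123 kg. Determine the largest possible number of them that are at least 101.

With k values at 101 or above and the rest at least 0, the sum is at least 0 + 101k.
Since the sum is 123, we need 101k ≤ 123, i.e. k ≤ 1.
k = 1 is achieved by 1 value at 101 and 12 at 0, total 101; add 22 to one value (staying below 101) to reach 123.

1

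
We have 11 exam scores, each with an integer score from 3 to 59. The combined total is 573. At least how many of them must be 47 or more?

If only k of them are at least 47, the other 11 − k are at most 46, so the total is at most k·59 + (11 − k)·46.
This must reach 573, so k·59 + (11 − k)·46 ≥ 573, giving k ≥ 6.
Exactly 6 works: 6 values at 59 and 5 at 46 total 584; lower one of the high values by 11 (still ≥ 47) to hit 573.

6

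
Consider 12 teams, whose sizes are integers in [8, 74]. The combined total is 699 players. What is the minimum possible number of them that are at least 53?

Each value short of 53 is at most 52, costing at least 74 − 52 = 22 against the maximum total of 888.
We can afford to lose at most 888 − 699 = 189, so at most ⌊189/22⌋ = 8 fall short, and at least 4 are ≥ 53.
Exactly 4 works: 4 values at 74 and 8 at 52 total 712; lower one of the high values by 13 (still ≥ 53) to hit 699.

4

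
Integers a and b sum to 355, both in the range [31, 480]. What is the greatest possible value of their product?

With a + b fixed, ab peaks when the two are closest together.
Taking a = 177 and b = 178 (both in [31, 480]) gives ab = 31506.

31506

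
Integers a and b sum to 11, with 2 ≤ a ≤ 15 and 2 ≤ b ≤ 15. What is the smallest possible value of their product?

18

ab = a(11 − a) is concave in a, so over [2, 9] it is minimized at an endpoint.
At the endpoint a = 2, b = 11 − 2 = 9, so ab = 2 × 9 = 18.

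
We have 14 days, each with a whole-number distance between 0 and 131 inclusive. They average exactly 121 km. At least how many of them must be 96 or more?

The total is 14 × 121 = 1694.
If only k of them are at least 96, the other 14 − k are at most 95, so the total is at most k·131 + (14 − k)·95.
This must reach 1694, so k·131 + (14 − k)·95 ≥ 1694, giving k ≥ 11.
Exactly 11 works: 11 values at 131 and 3 at 95 total 1726; lower one of the high values by 32 (still ≥ 96) to hit 1694.

11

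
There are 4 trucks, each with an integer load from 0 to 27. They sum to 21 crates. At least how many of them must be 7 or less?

Each value above 7 is at least 8, contributing at least 8 − 0 = 8 above the floor 0.
The sum exceeds the floor total 0 by 21, so at most ⌊21/8⌋ = 2 exceed 7, and at least 2 are ≤ 7.
Exactly 2 works: 2 values at 0 and 2 at 8 total 16; raise one of the low values by 5 (still ≤ 7) to hit 21.

2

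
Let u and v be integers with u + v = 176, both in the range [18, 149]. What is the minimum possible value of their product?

uv = u(176 − u) is concave in u, so over [27, 149] it is minimized at an endpoint.
The extreme feasible split is u = 27, v = 149, giving uv = 4023.

4023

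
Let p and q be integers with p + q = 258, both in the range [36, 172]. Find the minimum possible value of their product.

pq = p(258 − p) is concave in p, so over [86, 172] it is minimized at an endpoint.
At the endpoint p = 86, q = 258 − 86 = 172, so pq = 86 × 172 = 14792.

14792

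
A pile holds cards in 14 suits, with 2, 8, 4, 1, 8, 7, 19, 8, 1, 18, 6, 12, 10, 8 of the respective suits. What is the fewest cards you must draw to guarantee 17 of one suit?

In the worst case you take as many as possible of each suit without reaching 17: 2 + 8 + 4 + 1 + 8 + 7 + 16 + 8 + 1 + 16 + 6 + 12 + 10 + 8 = 107.
The next one must give 17 of some suit, so 107 + 1 = 108.

108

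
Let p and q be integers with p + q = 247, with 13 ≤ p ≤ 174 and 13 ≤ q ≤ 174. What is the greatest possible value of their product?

pq = p(247 − p) is maximized when p is as near 247/2 as the bounds allow.
Taking p = 123 and q = 124 (both in [13, 174]) gives pq = 15252.

15252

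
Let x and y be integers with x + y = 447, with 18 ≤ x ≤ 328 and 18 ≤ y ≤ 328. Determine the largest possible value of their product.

For a fixed sum, the product xy is largest when x and y are as close as possible.
Taking x = 223 and y = 224 (both in [18, 328]) gives xy = 49952.

49952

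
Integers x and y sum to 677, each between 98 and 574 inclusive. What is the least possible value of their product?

xy = x(677 − x) is concave in x, so over [103, 574] it is minimized at an endpoint.
At the endpoint x = 103, y = 677 − 103 = 574, so xy = 103 × 574 = 59122.

59122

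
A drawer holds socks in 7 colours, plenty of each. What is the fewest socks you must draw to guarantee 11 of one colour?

In the worst case you draw 10 of each of the 7 colours: 7 × 10 = 70.
One more forces 11 of some colour, so 70 + 1 = 71.

71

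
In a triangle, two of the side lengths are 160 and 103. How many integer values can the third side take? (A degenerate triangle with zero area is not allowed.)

The triangle inequality gives |160 − 103| < c < 160 + 103, i.e. 57 < c < 263.
So c can be any integer from 58 to 262: 205 values.

205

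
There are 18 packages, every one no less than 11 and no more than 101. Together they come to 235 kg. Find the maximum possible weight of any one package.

48

To make one package as large as possible, make the other 17 as small as possible.
The other 17 contribute at least 17 × 11 = 187, leaving at most 235 − 187 = 48.
Since 48 ≤ 101, this is achievable: one at 48 and 17 at 11.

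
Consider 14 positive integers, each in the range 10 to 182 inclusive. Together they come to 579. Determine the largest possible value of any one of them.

182

Maximizing one value means minimizing the remaining 13.
The other 13 contribute at least 13 × 10 = 130, leaving at most 579 − 130 = 449.
But each integer is capped at 182, so the maximum is 182.
Achievable: one at 182 and the other 13 totalling 397, which fits since 13 × 10 ≤ 397 ≤ 13 × 182.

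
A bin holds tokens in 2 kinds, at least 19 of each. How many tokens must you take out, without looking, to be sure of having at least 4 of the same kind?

In the worst case you draw 3 of each of the 2 kinds: 2 × 3 = 6.
One more forces 4 of some kind, so 6 + 1 = 7.

7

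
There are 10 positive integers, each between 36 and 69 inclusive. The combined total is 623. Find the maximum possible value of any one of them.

To make one integer as large as possible, make the other 9 as small as possible.
The other 9 contribute at least 9 × 36 = 324, leaving at most 623 − 324 = 299.
But each integer is capped at 69, so the maximum is 69.
Achievable: one at 69 and the other 9 totalling 554, which fits since 9 × 36 ≤ 554 ≤ 9 × 69.

69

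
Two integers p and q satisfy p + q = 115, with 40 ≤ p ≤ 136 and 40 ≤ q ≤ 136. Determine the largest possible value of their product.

With p + q fixed, pq peaks when the two are closest together.
Taking p = 57 and q = 58 (both in [40, 136]) gives pq = 3306.

3306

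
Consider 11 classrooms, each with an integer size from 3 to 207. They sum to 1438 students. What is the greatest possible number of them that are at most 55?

Each value at 55 or below falls at least 207 − 55 = 152 short of the ceiling 207.
The ceiling total is 11 × 207 = 2277, and we need 1438, so at most ⌊(2277 − 1438)/152⌋ = 5 can be that low.
k = 5 is achieved by 5 values at 55 and 6 at 207, total 1517; lower one of the 207's by 79 (still > 55) to reach 1438.

5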